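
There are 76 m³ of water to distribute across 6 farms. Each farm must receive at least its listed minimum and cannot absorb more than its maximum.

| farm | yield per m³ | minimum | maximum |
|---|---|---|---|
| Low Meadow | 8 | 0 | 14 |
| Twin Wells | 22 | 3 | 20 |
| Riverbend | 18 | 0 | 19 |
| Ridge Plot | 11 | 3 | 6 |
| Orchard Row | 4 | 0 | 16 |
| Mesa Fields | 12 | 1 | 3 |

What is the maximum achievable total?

Meeting every minimum uses 0+3+0+3+0+1 = 7 m³, leaving 69.
Highest yield per m³ first: Twin Wells 22 > Riverbend 18 > Mesa Fields 12 > Ridge Plot 11 > Low Meadow 8 > Orchard Row 4.
Twin Wells: +17 to 20 (cap) → 52 left.
Give Riverbend 19 more to hit its cap of 19 → 33 left.
Mesa Fields: +2 to 3 (cap) → 31 left.
Ridge Plot: +3 to 6 (cap) → 28 left.
Low Meadow takes 14 more to reach its cap of 14 → 14 left.
Only 14 left; Orchard Row takes them to reach 14.
Total = 8×14 + 22×20 + 18×19 + 11×6 + 4×14 + 12×3 = 1052.

1052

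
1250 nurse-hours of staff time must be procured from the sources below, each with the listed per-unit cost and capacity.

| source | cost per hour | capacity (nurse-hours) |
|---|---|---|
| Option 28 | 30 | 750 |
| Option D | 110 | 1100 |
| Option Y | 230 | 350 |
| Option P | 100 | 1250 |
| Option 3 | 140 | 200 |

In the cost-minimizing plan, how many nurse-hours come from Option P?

500

Fill from the cheapest source first.
Take 750 from Option 28 at 30 → need 500 more.
Option P at 100: take 500 of its 1250 → requirement met.
Option D, Option 3, Option Y: unused.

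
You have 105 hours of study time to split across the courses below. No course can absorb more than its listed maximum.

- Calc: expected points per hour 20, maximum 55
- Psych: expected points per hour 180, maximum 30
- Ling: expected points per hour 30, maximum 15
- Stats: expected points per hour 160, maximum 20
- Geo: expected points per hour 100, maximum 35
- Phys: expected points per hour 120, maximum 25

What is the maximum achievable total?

Order the courses by expected points per hour: Psych 180 > Stats 160 > Phys 120 > Geo 100 > Ling 30 > Calc 20.
Psych takes 30 to reach its cap of 30 — 75 left.
Give Stats 20 to hit its cap of 20 — 55 left.
Give Phys 25 to hit its cap of 25 — 30 left.
Geo has room for 35 but only 30 remain, so it gets 30.
Total = 180×30 + 160×20 + 100×30 + 120×25 = 14600.

14600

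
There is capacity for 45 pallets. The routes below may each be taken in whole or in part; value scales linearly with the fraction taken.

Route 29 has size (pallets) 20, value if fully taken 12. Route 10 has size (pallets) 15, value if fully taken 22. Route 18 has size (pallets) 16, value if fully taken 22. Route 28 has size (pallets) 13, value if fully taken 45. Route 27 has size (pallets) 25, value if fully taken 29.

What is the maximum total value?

Best value per unit of size first: Route 28 45/13≈3.46, Route 10 22/15≈1.47, Route 18 22/16≈1.38, Route 27 29/25≈1.16, Route 29 12/20≈0.6.
All 13 pallets of Route 28 fit (value 45) → 32 remain.
Take all of Route 10 (15 pallets, value 22) → 17 pallets left.
Route 18: take in full, 16 pallets for value 22 → 1 left.
Only 1 pallets remain; take 1/25 of Route 27 for value 29×1/25 = 1.16.
Total value = 90.16.

90.16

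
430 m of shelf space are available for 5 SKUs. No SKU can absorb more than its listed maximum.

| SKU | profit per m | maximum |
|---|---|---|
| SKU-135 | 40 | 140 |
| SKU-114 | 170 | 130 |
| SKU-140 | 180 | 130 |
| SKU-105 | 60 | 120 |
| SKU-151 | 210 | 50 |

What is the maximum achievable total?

Rank by profit per m: SKU-151 210 > SKU-140 180 > SKU-114 170 > SKU-105 60 > SKU-135 40.
Give SKU-151 50 to hit its cap of 50 — 380 left.
Give SKU-140 130 to hit its cap of 130 — 250 left.
Give SKU-114 130 to hit its cap of 130 — 120 left.
Give SKU-105 120 to hit its cap of 120 — 0 left.
Total = 170×130 + 180×130 + 60×120 + 210×50 = 63200.

63200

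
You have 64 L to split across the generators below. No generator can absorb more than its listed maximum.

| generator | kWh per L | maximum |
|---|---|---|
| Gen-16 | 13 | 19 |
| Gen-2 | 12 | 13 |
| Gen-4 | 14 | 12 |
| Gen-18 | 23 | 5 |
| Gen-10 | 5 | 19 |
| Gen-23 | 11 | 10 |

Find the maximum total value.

Order the generators by kWh per L: Gen-18 23 > Gen-4 14 > Gen-16 13 > Gen-2 12 > Gen-23 11 > Gen-10 5.
Give Gen-18 5 to hit its cap of 5 → 59 left.
Gen-4: +12 to 12 (cap) → 47 left.
Give Gen-16 19 to hit its cap of 19 → 28 left.
Give Gen-2 13 to hit its cap of 13 → 15 left.
Give Gen-23 10 to hit its cap of 10 → 5 left.
Gen-10: +5 (room for 19) → 5. Pool exhausted.
Total = 13×19 + 12×13 + 14×12 + 23×5 + 5×5 + 11×10 = 821.

821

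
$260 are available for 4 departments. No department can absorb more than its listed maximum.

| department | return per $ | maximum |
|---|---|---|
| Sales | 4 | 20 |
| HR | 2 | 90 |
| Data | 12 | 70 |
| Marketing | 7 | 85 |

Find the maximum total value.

1685

Rank by return per $: Data 12 > Marketing 7 > Sales 4 > HR 2.
Data takes 70 to reach its cap of 70 — 190 left.
Marketing takes 85 to reach its cap of 85 — 105 left.
Sales takes 20 to reach its cap of 20 — 85 left.
HR: +85 (room for 90) → 85. Pool exhausted.
Total = 4×20 + 2×85 + 12×70 + 7×85 = 1685.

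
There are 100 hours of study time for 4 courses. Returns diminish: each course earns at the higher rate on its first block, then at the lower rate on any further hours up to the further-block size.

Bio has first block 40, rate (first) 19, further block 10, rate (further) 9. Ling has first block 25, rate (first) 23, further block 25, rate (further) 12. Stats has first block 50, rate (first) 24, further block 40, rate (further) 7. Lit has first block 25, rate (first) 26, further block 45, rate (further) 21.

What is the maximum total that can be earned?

Order all 8 blocks by rate: Lit/first 26 > Stats/first 24 > Ling/first 23 > Lit/second 21 > Bio/first 19 > Ling/second 12 > Bio/second 9 > Stats/second 7.
Lit/first (26): +25 — 75 left.
Stats first at 24: fill all 50 — 25 left.
Ling first at 23: fill all 25 — 0 left.
Total = 26×25 + 24×50 + 23×25 = 2425.

2425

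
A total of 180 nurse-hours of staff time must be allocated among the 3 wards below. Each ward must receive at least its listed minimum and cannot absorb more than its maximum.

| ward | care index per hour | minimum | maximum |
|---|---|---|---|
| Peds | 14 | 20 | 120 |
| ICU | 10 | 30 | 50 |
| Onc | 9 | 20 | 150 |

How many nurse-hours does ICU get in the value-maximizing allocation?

40

Meeting every minimum uses 20+30+20 = 70 nurse-hours, leaving 110.
Order the wards by care index per hour: Peds 14 > ICU 10 > Onc 9.
Give Peds 100 more to hit its cap of 120 — 10 left.
ICU has room for 20 more but only 10 remain, so it gets 40.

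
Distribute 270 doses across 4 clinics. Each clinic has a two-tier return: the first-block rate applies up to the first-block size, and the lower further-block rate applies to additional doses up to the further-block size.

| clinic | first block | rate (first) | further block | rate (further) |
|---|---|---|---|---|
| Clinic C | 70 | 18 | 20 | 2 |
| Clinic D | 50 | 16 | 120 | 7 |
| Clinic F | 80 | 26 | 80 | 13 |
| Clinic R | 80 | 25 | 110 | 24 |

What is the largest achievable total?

Treat each block as its own option and order by rate: Clinic F/T1 26 > Clinic R/T1 25 > Clinic R/T2 24 > Clinic C/T1 18 > Clinic D/T1 16 > Clinic F/T2 13 > Clinic D/T2 7 > Clinic C/T2 2.
Clinic F/T1 (26): +80 — 190 left.
Clinic R/T1 (25): +80 — 110 left.
Clinic R/T2 (24): +110 — 0 left.
Total = 26×80 + 25×80 + 24×110 = 6720.

6720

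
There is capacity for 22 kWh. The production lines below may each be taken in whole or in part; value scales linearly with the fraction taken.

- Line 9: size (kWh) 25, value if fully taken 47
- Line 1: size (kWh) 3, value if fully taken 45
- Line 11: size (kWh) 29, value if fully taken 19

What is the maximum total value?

80.72

Best value per unit of size first: Line 1 45/3≈15, Line 9 47/25≈1.88, Line 11 19/29≈0.655.
Line 1: take in full, 3 kWh for value 45 ; 19 left.
19 kWh left: a 19/25 share of Line 9 gives 47×19/25 = 35.72.
Total value = 80.72.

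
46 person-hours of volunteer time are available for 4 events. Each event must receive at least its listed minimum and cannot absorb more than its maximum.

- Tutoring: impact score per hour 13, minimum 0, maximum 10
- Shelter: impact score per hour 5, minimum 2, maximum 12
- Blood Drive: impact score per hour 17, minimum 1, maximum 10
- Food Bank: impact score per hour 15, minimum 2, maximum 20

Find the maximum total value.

Meeting every minimum uses 0+2+1+2 = 5 person-hours, leaving 41.
Order the events by impact score per hour: Blood Drive 17 > Food Bank 15 > Tutoring 13 > Shelter 5.
Blood Drive takes 9 more to reach its cap of 10 — 32 left.
Give Food Bank 18 more to hit its cap of 20 — 14 left.
Give Tutoring 10 more to hit its cap of 10 — 4 left.
Shelter: +4 (room for 10) → 6. Pool exhausted.
Total = 13×10 + 5×6 + 17×10 + 15×20 = 630.

630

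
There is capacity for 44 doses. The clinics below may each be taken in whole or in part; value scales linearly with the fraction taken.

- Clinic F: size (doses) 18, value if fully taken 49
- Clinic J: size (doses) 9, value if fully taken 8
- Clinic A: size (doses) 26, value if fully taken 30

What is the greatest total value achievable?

Best value per unit of size first: Clinic F 49/18≈2.72, Clinic A 30/26≈1.15, Clinic J 8/9≈0.889.
Take all of Clinic F (18 doses, value 49) → 26 doses left.
Clinic A: take in full, 26 doses for value 30 → 0 left.
Total value = 79.

79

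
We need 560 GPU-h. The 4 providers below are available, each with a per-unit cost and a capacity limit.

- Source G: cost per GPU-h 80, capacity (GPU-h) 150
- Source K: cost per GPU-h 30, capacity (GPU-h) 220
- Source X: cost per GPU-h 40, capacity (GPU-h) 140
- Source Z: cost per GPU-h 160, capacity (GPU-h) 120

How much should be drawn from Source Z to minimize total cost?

Cheapest first:
Source K (30): use full 220 ; 340 GPU-h to go.
Source X at 40: take all 140 GPU-h ; 200 still needed.
Take 150 from Source G at 80 ; need 50 more.
Source Z at 160: take 50 of its 120 ; requirement met.

50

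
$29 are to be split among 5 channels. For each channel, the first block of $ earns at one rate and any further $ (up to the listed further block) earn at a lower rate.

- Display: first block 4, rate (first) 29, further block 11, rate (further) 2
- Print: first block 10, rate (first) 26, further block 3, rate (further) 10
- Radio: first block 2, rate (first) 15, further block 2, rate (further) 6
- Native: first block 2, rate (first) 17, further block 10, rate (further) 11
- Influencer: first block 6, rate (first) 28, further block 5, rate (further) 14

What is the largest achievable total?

678

Treat each block as its own option and order by rate: Display/first 29 > Influencer/first 28 > Print/first 26 > Native/first 17 > Radio/first 15 > Influencer/second 14 > Native/second 11 > Print/second 10 > Radio/second 6 > Display/second 2.
Display/first (29): +4 → 25 left.
Fill Influencer first block (6 at 28) → 19 left.
Fill Print first block (10 at 26) → 9 left.
Fill Native first block (2 at 17) → 7 left.
Fill Radio first block (2 at 15) → 5 left.
Influencer/second (14): +5 → 0 left.
Total = 29×4 + 28×6 + 26×10 + 17×2 + 15×2 + 14×5 = 678.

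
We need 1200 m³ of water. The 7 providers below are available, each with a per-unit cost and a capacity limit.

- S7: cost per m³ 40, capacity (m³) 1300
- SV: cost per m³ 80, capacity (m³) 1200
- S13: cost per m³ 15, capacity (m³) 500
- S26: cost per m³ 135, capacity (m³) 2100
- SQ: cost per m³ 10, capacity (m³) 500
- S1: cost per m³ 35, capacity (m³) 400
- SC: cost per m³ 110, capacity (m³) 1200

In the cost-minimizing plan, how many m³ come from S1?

200

Use providers in increasing cost order.
SQ at 10: take all 500 m³ → 700 still needed.
S13 at 15: take all 500 m³ → 200 still needed.
S1 at 35: take 200 of its 400 → requirement met.
S7, SV, SC, S26: unused.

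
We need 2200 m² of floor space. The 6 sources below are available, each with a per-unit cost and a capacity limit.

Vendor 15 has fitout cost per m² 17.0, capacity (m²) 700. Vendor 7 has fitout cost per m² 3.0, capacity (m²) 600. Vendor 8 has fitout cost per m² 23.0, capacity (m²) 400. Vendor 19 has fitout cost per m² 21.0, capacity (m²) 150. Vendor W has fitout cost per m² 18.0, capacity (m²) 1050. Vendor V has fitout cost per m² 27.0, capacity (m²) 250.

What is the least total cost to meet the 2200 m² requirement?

Fill from the cheapest source first.
Vendor 7 at 3.0: take all 600 m² — 1600 still needed.
Vendor 15 (17.0): use full 700 — 900 m² to go.
Take 900 from Vendor W at 18.0 to finish.
Vendor 19, Vendor 8, Vendor V: unused.
Cost = 600×3.0 + 700×17.0 + 900×18.0 = 29900.

29900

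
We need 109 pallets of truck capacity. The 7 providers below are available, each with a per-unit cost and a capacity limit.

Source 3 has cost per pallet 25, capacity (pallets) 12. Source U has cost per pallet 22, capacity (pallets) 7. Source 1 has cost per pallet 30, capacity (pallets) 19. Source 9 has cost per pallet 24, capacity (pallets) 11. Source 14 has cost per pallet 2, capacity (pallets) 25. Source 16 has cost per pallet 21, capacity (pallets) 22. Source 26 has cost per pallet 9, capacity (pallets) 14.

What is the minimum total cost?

1896

Fill from the cheapest provider first.
Take 25 from Source 14 at 2 ; need 84 more.
Source 26 at 9: take all 14 pallets ; 70 still needed.
Take 22 from Source 16 at 21 ; need 48 more.
Take 7 from Source U at 22 ; need 41 more.
Source 9 (24): use full 11 ; 30 pallets to go.
Source 3 (25): use full 12 ; 18 pallets to go.
Take 18 from Source 1 at 30 to finish.
Cost = 25×2 + 14×9 + 22×21 + 7×22 + 11×24 + 12×25 + 18×30 = 1896.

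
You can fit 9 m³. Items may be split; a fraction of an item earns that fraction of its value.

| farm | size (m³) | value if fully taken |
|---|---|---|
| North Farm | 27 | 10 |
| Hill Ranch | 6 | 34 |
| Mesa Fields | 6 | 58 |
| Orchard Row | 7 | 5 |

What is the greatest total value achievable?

75

Sort by value density: Mesa Fields 58/6≈9.67, Hill Ranch 34/6≈5.67, Orchard Row 5/7≈0.714, North Farm 10/27≈0.37.
Take all of Mesa Fields (6 m³, value 58) — 3 m³ left.
Only 3 m³ remain; take 3/6 of Hill Ranch for value 34×3/6 = 17.
Total value = 75.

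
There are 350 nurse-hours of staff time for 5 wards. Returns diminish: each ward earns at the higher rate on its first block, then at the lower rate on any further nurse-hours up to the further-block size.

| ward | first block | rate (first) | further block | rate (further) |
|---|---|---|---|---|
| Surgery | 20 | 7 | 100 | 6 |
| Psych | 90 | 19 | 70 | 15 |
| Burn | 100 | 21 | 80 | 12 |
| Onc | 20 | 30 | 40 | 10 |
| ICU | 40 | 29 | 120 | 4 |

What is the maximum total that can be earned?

Treat each block as its own option and order by rate: Onc/T1 30 > ICU/T1 29 > Burn/T1 21 > Psych/T1 19 > Psych/T2 15 > Burn/T2 12 > Onc/T2 10 > Surgery/T1 7 > Surgery/T2 6 > ICU/T2 4.
Onc T1 at 30: fill all 20 → 330 left.
ICU T1 at 29: fill all 40 → 290 left.
Burn T1 at 21: fill all 100 → 190 left.
Psych T1 at 19: fill all 90 → 100 left.
Psych/T2 (15): +70 → 30 left.
30 remain; put them into Burn T2 at 12.
Total = 30×20 + 29×40 + 21×100 + 19×90 + 15×70 + 12×30 = 6980.

6980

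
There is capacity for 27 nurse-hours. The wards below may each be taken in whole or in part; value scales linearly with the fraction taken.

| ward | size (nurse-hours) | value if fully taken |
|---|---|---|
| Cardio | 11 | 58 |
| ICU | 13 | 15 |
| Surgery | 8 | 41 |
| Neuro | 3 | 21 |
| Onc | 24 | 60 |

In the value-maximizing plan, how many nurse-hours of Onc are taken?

Sort by value density: Neuro 21/3≈7, Cardio 58/11≈5.27, Surgery 41/8≈5.12, Onc 60/24≈2.5, ICU 15/13≈1.15.
Neuro: take in full, 3 nurse-hours for value 21 — 24 left.
Cardio: take in full, 11 nurse-hours for value 58 — 13 left.
All 8 nurse-hours of Surgery fit (value 41) — 5 remain.
Fill the last 5 nurse-hours with part of Onc: 5/24 of it earns 12.5.

5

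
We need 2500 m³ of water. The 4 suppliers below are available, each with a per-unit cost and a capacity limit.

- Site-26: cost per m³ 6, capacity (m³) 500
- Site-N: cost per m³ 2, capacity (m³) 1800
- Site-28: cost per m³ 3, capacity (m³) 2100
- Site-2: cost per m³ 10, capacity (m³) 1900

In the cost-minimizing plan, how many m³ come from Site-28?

700

Cheapest first:
Site-N (2): use full 1800 → 700 m³ to go.
Take 700 from Site-28 at 3 to finish.
Site-26, Site-2: unused.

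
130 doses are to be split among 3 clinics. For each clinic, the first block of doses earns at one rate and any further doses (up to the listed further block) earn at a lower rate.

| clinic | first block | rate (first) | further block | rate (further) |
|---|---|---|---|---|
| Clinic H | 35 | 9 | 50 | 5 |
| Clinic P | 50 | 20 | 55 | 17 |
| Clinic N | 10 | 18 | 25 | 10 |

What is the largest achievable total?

2265

Treat each block as its own option and order by rate: Clinic P/T1 20 > Clinic N/T1 18 > Clinic P/T2 17 > Clinic N/T2 10 > Clinic H/T1 9 > Clinic H/T2 5.
Clinic P T1 at 20: fill all 50 — 80 left.
Clinic N T1 at 18: fill all 10 — 70 left.
Fill Clinic P T2 block (55 at 17) — 15 left.
Clinic N/T2: +15 of 25 at 10; pool empty.
Total = 20×50 + 18×10 + 17×55 + 10×15 = 2265.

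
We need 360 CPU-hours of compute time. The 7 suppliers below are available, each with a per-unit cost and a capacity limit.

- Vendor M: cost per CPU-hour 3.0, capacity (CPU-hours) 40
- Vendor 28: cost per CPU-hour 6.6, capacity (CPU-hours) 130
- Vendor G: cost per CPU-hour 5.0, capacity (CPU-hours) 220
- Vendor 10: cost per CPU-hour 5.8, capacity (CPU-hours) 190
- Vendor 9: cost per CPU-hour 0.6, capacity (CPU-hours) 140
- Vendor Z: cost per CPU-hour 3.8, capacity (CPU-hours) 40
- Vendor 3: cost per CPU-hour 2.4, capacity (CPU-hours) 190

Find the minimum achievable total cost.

Fill from the cheapest supplier first.
Take 140 from Vendor 9 at 0.6 ; need 220 more.
Vendor 3 at 2.4: take all 190 CPU-hours ; 30 still needed.
Vendor M at 3.0: take 30 of its 40 ; requirement met.
Vendor Z, Vendor G, Vendor 10, Vendor 28: unused.
Cost = 140×0.6 + 190×2.4 + 30×3.0 = 630.

630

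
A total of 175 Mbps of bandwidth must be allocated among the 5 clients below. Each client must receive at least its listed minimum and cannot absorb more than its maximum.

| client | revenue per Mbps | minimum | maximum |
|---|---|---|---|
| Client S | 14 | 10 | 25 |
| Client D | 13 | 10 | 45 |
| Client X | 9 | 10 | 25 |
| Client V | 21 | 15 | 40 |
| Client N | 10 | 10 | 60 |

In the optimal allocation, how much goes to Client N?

55

Meeting every minimum uses 10+10+10+15+10 = 55 Mbps, leaving 120.
Order the clients by revenue per Mbps: Client V 21 > Client S 14 > Client D 13 > Client N 10 > Client X 9.
Client V: +25 to 40 (cap) — 95 left.
Give Client S 15 more to hit its cap of 25 — 80 left.
Client D: +35 to 45 (cap) — 45 left.
Only 45 left; Client N takes them to reach 55.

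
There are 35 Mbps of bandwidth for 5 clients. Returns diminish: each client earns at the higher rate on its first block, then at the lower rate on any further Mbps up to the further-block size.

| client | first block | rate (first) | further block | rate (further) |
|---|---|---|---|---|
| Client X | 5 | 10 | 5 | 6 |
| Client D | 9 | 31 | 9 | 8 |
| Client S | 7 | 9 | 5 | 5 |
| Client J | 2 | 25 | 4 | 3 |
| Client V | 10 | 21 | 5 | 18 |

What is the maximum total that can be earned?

715

Treat each block as its own option and order by rate: Client D/first 31 > Client J/first 25 > Client V/first 21 > Client V/second 18 > Client X/first 10 > Client S/first 9 > Client D/second 8 > Client X/second 6 > Client S/second 5 > Client J/second 3.
Fill Client D first block (9 at 31) ; 26 left.
Client J/first (25): +2 ; 24 left.
Client V/first (21): +10 ; 14 left.
Fill Client V second block (5 at 18) ; 9 left.
Fill Client X first block (5 at 10) ; 4 left.
Client S/first: +4 of 7 at 9; pool empty.
Total = 31×9 + 25×2 + 21×10 + 18×5 + 10×5 + 9×4 = 715.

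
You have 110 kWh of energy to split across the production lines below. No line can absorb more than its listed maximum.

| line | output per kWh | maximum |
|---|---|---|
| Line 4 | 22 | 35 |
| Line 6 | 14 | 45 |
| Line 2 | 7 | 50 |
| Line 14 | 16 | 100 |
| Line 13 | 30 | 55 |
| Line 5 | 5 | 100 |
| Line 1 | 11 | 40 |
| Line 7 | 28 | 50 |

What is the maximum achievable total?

3160

Highest output per kWh first: Line 13 30 > Line 7 28 > Line 4 22 > Line 14 16 > Line 6 14 > Line 1 11 > Line 2 7 > Line 5 5.
Line 13 takes 55 to reach its cap of 55 ; 55 left.
Line 7 takes 50 to reach its cap of 50 ; 5 left.
Line 4: +5 (room for 35) → 5. Pool exhausted.
Total = 22×5 + 30×55 + 28×50 = 3160.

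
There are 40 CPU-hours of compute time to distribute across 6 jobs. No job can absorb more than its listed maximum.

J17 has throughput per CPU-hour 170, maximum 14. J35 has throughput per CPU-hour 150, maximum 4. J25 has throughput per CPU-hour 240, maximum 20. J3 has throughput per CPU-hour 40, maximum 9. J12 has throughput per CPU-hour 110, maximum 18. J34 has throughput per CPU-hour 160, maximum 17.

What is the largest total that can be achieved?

8140

Highest throughput per CPU-hour first: J25 240 > J17 170 > J34 160 > J35 150 > J12 110 > J3 40.
J25 takes 20 to reach its cap of 20 — 20 left.
Give J17 14 to hit its cap of 14 — 6 left.
J34: +6 (room for 17) → 6. Pool exhausted.
Total = 170×14 + 240×20 + 160×6 = 8140.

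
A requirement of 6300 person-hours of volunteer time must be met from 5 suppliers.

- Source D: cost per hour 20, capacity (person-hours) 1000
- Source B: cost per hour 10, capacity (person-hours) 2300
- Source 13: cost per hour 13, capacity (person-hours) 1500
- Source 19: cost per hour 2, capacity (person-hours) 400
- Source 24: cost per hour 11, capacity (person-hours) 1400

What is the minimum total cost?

72700

Fill from the cheapest supplier first.
Source 19 (2): use full 400 ; 5900 person-hours to go.
Take 2300 from Source B at 10 ; need 3600 more.
Take 1400 from Source 24 at 11 ; need 2200 more.
Source 13 at 13: take all 1500 person-hours ; 700 still needed.
Source D (20): take the remaining 700 ; done.
Cost = 400×2 + 2300×10 + 1400×11 + 1500×13 + 700×20 = 72700.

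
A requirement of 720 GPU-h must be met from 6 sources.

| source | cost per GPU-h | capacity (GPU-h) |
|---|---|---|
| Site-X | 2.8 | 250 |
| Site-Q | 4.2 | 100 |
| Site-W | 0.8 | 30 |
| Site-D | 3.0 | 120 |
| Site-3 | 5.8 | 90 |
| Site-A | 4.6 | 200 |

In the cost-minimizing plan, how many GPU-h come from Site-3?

20

Use sources in increasing cost order.
Site-W at 0.8: take all 30 GPU-h — 690 still needed.
Site-X (2.8): use full 250 — 440 GPU-h to go.
Take 120 from Site-D at 3.0 — need 320 more.
Site-Q (4.2): use full 100 — 220 GPU-h to go.
Site-A (4.6): use full 200 — 20 GPU-h to go.
Take 20 from Site-3 at 5.8 to finish.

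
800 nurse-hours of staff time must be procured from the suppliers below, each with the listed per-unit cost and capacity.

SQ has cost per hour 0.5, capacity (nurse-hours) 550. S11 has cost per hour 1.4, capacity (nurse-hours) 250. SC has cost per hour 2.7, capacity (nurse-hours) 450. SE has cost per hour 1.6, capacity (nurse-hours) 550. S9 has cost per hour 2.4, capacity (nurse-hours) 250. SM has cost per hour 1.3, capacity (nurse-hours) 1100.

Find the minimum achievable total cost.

600

Cheapest first:
SQ at 0.5: take all 550 nurse-hours ; 250 still needed.
Take 250 from SM at 1.3 to finish.
S11, SE, S9, SC: unused.
Cost = 550×0.5 + 250×1.3 = 600.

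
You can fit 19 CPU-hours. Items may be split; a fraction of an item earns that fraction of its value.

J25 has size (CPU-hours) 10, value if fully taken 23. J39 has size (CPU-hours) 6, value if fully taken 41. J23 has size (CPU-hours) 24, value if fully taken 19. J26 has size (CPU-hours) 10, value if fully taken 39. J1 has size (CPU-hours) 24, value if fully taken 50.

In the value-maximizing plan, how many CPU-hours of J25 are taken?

3

Rank by value-to-size ratio: J39 41/6≈6.83, J26 39/10≈3.9, J25 23/10≈2.3, J1 50/24≈2.08, J23 19/24≈0.792.
All 6 CPU-hours of J39 fit (value 41) ; 13 remain.
J26: take in full, 10 CPU-hours for value 39 ; 3 left.
3 CPU-hours left: a 3/10 share of J25 gives 23×3/10 = 6.9.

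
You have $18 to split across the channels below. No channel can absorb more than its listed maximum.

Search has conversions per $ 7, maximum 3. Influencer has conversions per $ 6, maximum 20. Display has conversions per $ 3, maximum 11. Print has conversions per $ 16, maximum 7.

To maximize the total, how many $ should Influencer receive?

Highest conversions per $ first: Print 16 > Search 7 > Influencer 6 > Display 3.
Give Print 7 to hit its cap of 7 → 11 left.
Search: +3 to 3 (cap) → 8 left.
Only 8 left; Influencer takes them to reach 8.

8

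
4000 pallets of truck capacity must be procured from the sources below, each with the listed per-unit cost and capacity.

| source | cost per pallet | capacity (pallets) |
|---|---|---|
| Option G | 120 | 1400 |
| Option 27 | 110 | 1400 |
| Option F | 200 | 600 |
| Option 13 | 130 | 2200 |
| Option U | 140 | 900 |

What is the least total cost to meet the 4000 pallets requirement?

Cheapest first:
Option 27 (110): use full 1400 ; 2600 pallets to go.
Option G at 120: take all 1400 pallets ; 1200 still needed.
Option 13 (130): take the remaining 1200 ; done.
Option U, Option F: unused.
Cost = 1400×110 + 1400×120 + 1200×130 = 478000.

478000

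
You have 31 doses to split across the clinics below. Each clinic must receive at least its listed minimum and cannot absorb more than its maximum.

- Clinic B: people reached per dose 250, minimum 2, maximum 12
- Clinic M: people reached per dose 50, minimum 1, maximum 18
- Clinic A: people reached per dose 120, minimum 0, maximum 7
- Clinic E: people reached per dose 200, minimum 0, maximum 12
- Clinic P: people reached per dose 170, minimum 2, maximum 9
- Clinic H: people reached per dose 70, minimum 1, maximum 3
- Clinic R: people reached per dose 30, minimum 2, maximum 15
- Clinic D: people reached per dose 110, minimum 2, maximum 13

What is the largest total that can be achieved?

5940

Meeting every minimum uses 2+1+0+0+2+1+2+2 = 10 doses, leaving 21.
Rank by people reached per dose: Clinic B 250 > Clinic E 200 > Clinic P 170 > Clinic A 120 > Clinic D 110 > Clinic H 70 > Clinic M 50 > Clinic R 30.
Clinic B takes 10 more to reach its cap of 12 → 11 left.
Only 11 left; Clinic E takes them to reach 11.
Total = 250×12 + 50×1 + 200×11 + 170×2 + 70×1 + 30×2 + 110×2 = 5940.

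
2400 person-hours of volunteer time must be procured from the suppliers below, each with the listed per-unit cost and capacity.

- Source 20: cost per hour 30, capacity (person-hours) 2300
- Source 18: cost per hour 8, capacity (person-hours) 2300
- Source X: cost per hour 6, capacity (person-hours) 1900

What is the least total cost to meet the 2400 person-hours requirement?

Use suppliers in increasing cost order.
Source X at 6: take all 1900 person-hours ; 500 still needed.
Source 18 at 8: take 500 of its 2300 ; requirement met.
Source 20: unused.
Cost = 1900×6 + 500×8 = 15400.

15400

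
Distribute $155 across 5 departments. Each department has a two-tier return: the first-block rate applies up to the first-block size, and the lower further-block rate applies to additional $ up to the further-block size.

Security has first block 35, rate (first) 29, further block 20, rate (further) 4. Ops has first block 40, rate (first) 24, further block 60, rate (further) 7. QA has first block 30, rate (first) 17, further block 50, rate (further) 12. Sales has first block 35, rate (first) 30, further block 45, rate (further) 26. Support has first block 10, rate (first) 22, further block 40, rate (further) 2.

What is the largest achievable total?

Order all 10 blocks by rate: Sales/first 30 > Security/first 29 > Sales/second 26 > Ops/first 24 > Support/first 22 > QA/first 17 > QA/second 12 > Ops/second 7 > Security/second 4 > Support/second 2.
Fill Sales first block (35 at 30) — 120 left.
Security/first (29): +35 — 85 left.
Sales/second (26): +45 — 40 left.
Ops first at 24: fill all 40 — 0 left.
Total = 30×35 + 29×35 + 26×45 + 24×40 = 4195.

4195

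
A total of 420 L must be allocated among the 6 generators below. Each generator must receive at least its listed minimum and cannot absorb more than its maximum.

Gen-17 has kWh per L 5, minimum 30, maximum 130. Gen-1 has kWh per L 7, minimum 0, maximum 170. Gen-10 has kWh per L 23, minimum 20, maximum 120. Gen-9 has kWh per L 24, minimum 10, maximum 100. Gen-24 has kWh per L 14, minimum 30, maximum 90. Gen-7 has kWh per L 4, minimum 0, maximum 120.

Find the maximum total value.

7130

Meeting every minimum uses 30+0+20+10+30+0 = 90 L, leaving 330.
Order the generators by kWh per L: Gen-9 24 > Gen-10 23 > Gen-24 14 > Gen-1 7 > Gen-17 5 > Gen-7 4.
Gen-9 takes 90 more to reach its cap of 100 — 240 left.
Gen-10: +100 to 120 (cap) — 140 left.
Gen-24: +60 to 90 (cap) — 80 left.
Gen-1: +80 (room for 170) → 80. Pool exhausted.
Total = 5×30 + 7×80 + 23×120 + 24×100 + 14×90 = 7130.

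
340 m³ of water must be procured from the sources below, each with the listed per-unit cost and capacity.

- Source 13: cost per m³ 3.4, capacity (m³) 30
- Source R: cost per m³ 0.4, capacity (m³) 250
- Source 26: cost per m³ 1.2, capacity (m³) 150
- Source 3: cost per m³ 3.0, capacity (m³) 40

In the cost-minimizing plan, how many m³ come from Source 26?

90

Use sources in increasing cost order.
Take 250 from Source R at 0.4 → need 90 more.
Take 90 from Source 26 at 1.2 to finish.
Source 3, Source 13: unused.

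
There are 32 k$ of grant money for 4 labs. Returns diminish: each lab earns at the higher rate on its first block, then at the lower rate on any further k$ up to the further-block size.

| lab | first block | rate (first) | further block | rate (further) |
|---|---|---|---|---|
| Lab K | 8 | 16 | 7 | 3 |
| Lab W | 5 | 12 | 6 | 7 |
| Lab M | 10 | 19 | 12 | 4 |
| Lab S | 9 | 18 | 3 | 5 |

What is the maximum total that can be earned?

Order all 8 blocks by rate: Lab M/tier1 19 > Lab S/tier1 18 > Lab K/tier1 16 > Lab W/tier1 12 > Lab W/tier2 7 > Lab S/tier2 5 > Lab M/tier2 4 > Lab K/tier2 3.
Lab M/tier1 (19): +10 — 22 left.
Lab S tier1 at 18: fill all 9 — 13 left.
Lab K/tier1 (16): +8 — 5 left.
Lab W tier1 at 12: fill all 5 — 0 left.
Total = 19×10 + 18×9 + 16×8 + 12×5 = 540.

540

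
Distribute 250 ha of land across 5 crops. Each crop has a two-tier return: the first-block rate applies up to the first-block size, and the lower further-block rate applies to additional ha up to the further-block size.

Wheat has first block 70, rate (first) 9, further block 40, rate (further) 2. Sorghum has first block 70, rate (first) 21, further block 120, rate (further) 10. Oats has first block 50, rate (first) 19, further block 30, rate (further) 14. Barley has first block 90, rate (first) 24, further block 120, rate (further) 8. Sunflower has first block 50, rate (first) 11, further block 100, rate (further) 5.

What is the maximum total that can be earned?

5110

Order all 10 blocks by rate: Barley/tier1 24 > Sorghum/tier1 21 > Oats/tier1 19 > Oats/tier2 14 > Sunflower/tier1 11 > Sorghum/tier2 10 > Wheat/tier1 9 > Barley/tier2 8 > Sunflower/tier2 5 > Wheat/tier2 2.
Fill Barley tier1 block (90 at 24) — 160 left.
Fill Sorghum tier1 block (70 at 21) — 90 left.
Fill Oats tier1 block (50 at 19) — 40 left.
Fill Oats tier2 block (30 at 14) — 10 left.
Sunflower/tier1: +10 of 50 at 11; pool empty.
Total = 24×90 + 21×70 + 19×50 + 14×30 + 11×10 = 5110.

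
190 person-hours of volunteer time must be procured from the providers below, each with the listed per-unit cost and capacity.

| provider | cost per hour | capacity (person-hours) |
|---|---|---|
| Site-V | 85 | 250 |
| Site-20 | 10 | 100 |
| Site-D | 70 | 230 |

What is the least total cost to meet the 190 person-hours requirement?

Use providers in increasing cost order.
Site-20 at 10: take all 100 person-hours ; 90 still needed.
Site-D (70): take the remaining 90 ; done.
Site-V: unused.
Cost = 100×10 + 90×70 = 7300.

7300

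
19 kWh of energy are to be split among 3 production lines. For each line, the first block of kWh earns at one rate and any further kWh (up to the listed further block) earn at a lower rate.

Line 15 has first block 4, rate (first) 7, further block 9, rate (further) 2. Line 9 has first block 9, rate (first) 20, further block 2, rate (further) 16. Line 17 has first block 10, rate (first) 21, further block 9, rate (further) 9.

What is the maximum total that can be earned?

390

Order all 6 blocks by rate: Line 17/T1 21 > Line 9/T1 20 > Line 9/T2 16 > Line 17/T2 9 > Line 15/T1 7 > Line 15/T2 2.
Line 17/T1 (21): +10 — 9 left.
Line 9/T1 (20): +9 — 0 left.
Total = 21×10 + 20×9 = 390.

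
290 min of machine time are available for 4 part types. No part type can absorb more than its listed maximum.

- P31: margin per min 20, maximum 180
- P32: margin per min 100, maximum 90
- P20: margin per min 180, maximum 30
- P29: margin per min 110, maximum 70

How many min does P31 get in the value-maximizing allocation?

Highest margin per min first: P20 180 > P29 110 > P32 100 > P31 20.
P20: +30 to 30 (cap) ; 260 left.
P29: +70 to 70 (cap) ; 190 left.
P32: +90 to 90 (cap) ; 100 left.
P31: +100 (room for 180) → 100. Pool exhausted.

100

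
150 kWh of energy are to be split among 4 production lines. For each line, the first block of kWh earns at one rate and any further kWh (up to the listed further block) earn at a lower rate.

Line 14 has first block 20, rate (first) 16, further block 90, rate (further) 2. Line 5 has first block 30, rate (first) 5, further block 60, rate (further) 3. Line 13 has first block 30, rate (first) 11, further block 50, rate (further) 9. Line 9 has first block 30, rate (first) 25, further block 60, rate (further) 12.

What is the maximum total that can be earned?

2210

Treat each block as its own option and order by rate: Line 9/T1 25 > Line 14/T1 16 > Line 9/T2 12 > Line 13/T1 11 > Line 13/T2 9 > Line 5/T1 5 > Line 5/T2 3 > Line 14/T2 2.
Fill Line 9 T1 block (30 at 25) — 120 left.
Fill Line 14 T1 block (20 at 16) — 100 left.
Line 9 T2 at 12: fill all 60 — 40 left.
Fill Line 13 T1 block (30 at 11) — 10 left.
10 remain; put them into Line 13 T2 at 9.
Total = 25×30 + 16×20 + 12×60 + 11×30 + 9×10 = 2210.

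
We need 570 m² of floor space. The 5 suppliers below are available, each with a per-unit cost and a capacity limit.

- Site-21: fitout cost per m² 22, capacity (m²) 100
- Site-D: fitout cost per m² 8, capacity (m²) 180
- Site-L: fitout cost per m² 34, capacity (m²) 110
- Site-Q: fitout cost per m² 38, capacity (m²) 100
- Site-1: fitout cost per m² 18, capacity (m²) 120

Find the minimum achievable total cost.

Fill from the cheapest supplier first.
Site-D at 8: take all 180 m² ; 390 still needed.
Take 120 from Site-1 at 18 ; need 270 more.
Take 100 from Site-21 at 22 ; need 170 more.
Site-L at 34: take all 110 m² ; 60 still needed.
Take 60 from Site-Q at 38 to finish.
Cost = 180×8 + 120×18 + 100×22 + 110×34 + 60×38 = 11820.

11820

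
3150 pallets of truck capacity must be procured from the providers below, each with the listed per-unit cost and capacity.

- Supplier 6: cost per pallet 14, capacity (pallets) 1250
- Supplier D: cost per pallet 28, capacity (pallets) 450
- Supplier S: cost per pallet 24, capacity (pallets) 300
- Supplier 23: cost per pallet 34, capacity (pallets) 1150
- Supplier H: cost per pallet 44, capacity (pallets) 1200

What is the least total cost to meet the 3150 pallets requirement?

76400

Cheapest first:
Take 1250 from Supplier 6 at 14 → need 1900 more.
Supplier S at 24: take all 300 pallets → 1600 still needed.
Supplier D (28): use full 450 → 1150 pallets to go.
Supplier 23 at 34: take all 1150 pallets → 0 still needed.
Supplier H: unused.
Cost = 1250×14 + 300×24 + 450×28 + 1150×34 = 76400.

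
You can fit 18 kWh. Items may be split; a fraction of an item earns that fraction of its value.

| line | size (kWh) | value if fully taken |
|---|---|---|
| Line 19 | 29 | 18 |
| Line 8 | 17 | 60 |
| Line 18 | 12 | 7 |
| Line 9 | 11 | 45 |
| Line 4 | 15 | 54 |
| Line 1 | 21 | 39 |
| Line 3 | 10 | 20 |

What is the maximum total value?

Rank by value-to-size ratio: Line 9 45/11≈4.09, Line 4 54/15≈3.6, Line 8 60/17≈3.53, Line 3 20/10≈2, Line 1 39/21≈1.86, Line 19 18/29≈0.621, Line 18 7/12≈0.583.
All 11 kWh of Line 9 fit (value 45) ; 7 remain.
Only 7 kWh remain; take 7/15 of Line 4 for value 54×7/15 = 25.2.
Total value = 70.2.

70.2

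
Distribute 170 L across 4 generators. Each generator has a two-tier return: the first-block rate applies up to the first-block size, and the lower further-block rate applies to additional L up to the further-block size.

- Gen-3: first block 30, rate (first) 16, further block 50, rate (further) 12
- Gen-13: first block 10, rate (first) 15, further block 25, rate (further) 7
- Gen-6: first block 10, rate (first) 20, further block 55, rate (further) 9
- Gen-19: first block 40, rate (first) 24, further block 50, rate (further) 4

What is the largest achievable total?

2660

Order all 8 blocks by rate: Gen-19/tier1 24 > Gen-6/tier1 20 > Gen-3/tier1 16 > Gen-13/tier1 15 > Gen-3/tier2 12 > Gen-6/tier2 9 > Gen-13/tier2 7 > Gen-19/tier2 4.
Gen-19/tier1 (24): +40 ; 130 left.
Fill Gen-6 tier1 block (10 at 20) ; 120 left.
Gen-3/tier1 (16): +30 ; 90 left.
Fill Gen-13 tier1 block (10 at 15) ; 80 left.
Gen-3 tier2 at 12: fill all 50 ; 30 left.
Gen-6/tier2: +30 of 55 at 9; pool empty.
Total = 24×40 + 20×10 + 16×30 + 15×10 + 12×50 + 9×30 = 2660.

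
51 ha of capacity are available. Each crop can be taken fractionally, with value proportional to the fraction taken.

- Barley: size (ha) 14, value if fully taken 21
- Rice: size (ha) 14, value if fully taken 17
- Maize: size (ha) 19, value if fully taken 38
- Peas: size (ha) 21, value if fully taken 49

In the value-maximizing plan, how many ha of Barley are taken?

11

Sort by value density: Peas 49/21≈2.33, Maize 38/19≈2, Barley 21/14≈1.5, Rice 17/14≈1.21.
Take all of Peas (21 ha, value 49) → 30 ha left.
Maize: take in full, 19 ha for value 38 → 11 left.
Only 11 ha remain; take 11/14 of Barley for value 21×11/14 = 16.5.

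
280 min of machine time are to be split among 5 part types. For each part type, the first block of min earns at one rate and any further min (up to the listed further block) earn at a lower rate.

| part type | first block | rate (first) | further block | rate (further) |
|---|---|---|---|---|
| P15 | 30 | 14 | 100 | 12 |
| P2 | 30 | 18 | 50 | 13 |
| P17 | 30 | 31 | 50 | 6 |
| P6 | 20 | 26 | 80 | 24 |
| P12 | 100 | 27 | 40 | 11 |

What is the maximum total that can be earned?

6890

Treat each block as its own option and order by rate: P17/first 31 > P12/first 27 > P6/first 26 > P6/second 24 > P2/first 18 > P15/first 14 > P2/second 13 > P15/second 12 > P12/second 11 > P17/second 6.
Fill P17 first block (30 at 31) — 250 left.
P12 first at 27: fill all 100 — 150 left.
Fill P6 first block (20 at 26) — 130 left.
P6/second (24): +80 — 50 left.
P2 first at 18: fill all 30 — 20 left.
P15 first at 14: only 20 left, fill 20.
Total = 31×30 + 27×100 + 26×20 + 24×80 + 18×30 + 14×20 = 6890.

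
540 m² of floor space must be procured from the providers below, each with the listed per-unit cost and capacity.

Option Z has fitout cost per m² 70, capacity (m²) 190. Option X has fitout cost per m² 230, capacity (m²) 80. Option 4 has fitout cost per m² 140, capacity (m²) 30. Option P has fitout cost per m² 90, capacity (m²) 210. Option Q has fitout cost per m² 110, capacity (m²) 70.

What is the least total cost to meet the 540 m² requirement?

Cheapest first:
Option Z (70): use full 190 ; 350 m² to go.
Option P at 90: take all 210 m² ; 140 still needed.
Take 70 from Option Q at 110 ; need 70 more.
Option 4 at 140: take all 30 m² ; 40 still needed.
Take 40 from Option X at 230 to finish.
Cost = 190×70 + 210×90 + 70×110 + 30×140 + 40×230 = 53300.

53300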